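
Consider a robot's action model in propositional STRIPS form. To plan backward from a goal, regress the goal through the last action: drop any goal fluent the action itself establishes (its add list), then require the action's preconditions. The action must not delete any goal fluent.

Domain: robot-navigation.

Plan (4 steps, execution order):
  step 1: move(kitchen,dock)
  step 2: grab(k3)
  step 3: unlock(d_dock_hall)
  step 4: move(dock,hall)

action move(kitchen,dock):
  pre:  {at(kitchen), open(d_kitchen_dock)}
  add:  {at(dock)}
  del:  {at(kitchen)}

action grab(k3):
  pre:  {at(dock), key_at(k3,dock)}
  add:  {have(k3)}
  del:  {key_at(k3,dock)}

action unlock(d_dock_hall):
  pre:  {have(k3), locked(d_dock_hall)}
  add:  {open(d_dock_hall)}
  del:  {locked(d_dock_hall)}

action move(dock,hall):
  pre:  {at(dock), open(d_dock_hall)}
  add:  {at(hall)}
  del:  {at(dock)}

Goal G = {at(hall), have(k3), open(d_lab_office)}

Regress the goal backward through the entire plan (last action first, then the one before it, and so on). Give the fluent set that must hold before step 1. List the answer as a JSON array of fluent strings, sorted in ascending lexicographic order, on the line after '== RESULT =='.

Work backward from the goal:
  through step 4 (move(dock,hall)): drop {at(hall)}, keep {have(k3), open(d_lab_office)}, require {at(dock), open(d_dock_hall)}
    → {at(dock), have(k3), open(d_dock_hall), open(d_lab_office)}
  through step 3 (unlock(d_dock_hall)): drop {open(d_dock_hall)}, keep {at(dock), have(k3), open(d_lab_office)}, require {have(k3), locked(d_dock_hall)}
    → {at(dock), have(k3), locked(d_dock_hall), open(d_lab_office)}
  through step 2 (grab(k3)): drop {have(k3)}, keep {at(dock), locked(d_dock_hall), open(d_lab_office)}, require {at(dock), key_at(k3,dock)}
    → {at(dock), key_at(k3,dock), locked(d_dock_hall), open(d_lab_office)}
  through step 1 (move(kitchen,dock)): drop {at(dock)}, keep {key_at(k3,dock), locked(d_dock_hall), open(d_lab_office)}, require {at(kitchen), open(d_kitchen_dock)}
    → {at(kitchen), key_at(k3,dock), locked(d_dock_hall), open(d_kitchen_dock), open(d_lab_office)}

== RESULT ==
["at(kitchen)", "key_at(k3,dock)", "locked(d_dock_hall)", "open(d_kitchen_dock)", "open(d_lab_office)"]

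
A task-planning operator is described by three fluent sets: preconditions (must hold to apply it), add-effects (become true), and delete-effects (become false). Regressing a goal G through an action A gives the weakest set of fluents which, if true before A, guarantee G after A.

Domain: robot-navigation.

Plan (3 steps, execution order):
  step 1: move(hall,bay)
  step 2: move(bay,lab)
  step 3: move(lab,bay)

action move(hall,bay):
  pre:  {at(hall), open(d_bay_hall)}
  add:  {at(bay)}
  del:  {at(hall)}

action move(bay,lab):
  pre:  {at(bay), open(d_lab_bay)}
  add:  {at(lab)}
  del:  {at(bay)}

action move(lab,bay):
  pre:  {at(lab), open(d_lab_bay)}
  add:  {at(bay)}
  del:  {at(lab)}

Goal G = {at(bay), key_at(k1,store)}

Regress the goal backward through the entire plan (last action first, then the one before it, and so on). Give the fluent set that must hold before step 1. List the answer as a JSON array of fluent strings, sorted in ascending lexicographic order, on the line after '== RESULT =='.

Regress step by step:
  through step 3 (move(lab,bay)): drop {at(bay)}, keep {key_at(k1,store)}, require {at(lab), open(d_lab_bay)}
    → {at(lab), key_at(k1,store), open(d_lab_bay)}
  through step 2 (move(bay,lab)): drop {at(lab)}, keep {key_at(k1,store), open(d_lab_bay)}, require {at(bay), open(d_lab_bay)}
    → {at(bay), key_at(k1,store), open(d_lab_bay)}
  through step 1 (move(hall,bay)): drop {at(bay)}, keep {key_at(k1,store), open(d_lab_bay)}, require {at(hall), open(d_bay_hall)}
    → {at(hall), key_at(k1,store), open(d_bay_hall), open(d_lab_bay)}

== RESULT ==
["at(hall)", "key_at(k1,store)", "open(d_bay_hall)", "open(d_lab_bay)"]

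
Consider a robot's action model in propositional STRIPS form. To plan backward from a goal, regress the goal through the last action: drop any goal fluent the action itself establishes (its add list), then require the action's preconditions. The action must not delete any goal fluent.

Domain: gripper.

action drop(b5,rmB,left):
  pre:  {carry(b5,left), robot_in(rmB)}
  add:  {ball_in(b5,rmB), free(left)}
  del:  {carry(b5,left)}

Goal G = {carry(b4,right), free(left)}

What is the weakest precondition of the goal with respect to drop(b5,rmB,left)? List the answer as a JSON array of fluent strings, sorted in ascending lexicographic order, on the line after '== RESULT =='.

Compute (G \ add) ∪ pre:
  G ∩ del = {}  (empty — regression defined)
  G \ add = {carry(b4,right), free(left)} \ {ball_in(b5,rmB), free(left)} = {carry(b4,right)}
  ∪ pre   = {carry(b4,right)} ∪ {carry(b5,left), robot_in(rmB)}
          = {carry(b4,right), carry(b5,left), robot_in(rmB)}

== RESULT ==
["carry(b4,right)", "carry(b5,left)", "robot_in(rmB)"]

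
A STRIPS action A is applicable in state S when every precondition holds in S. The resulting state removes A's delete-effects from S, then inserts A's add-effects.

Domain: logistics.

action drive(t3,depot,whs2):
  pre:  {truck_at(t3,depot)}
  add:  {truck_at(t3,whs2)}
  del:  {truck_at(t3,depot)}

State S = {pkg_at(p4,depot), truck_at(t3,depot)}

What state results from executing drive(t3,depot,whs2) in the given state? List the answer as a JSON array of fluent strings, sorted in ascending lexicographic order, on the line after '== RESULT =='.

Compute (S \ del) ∪ add:
  pre ⊆ S: {truck_at(t3,depot)} ⊆ S  — applicable
  S \ del = {pkg_at(p4,depot)}
  ∪ add   = {pkg_at(p4,depot), truck_at(t3,whs2)}

== RESULT ==
["pkg_at(p4,depot)", "truck_at(t3,whs2)"]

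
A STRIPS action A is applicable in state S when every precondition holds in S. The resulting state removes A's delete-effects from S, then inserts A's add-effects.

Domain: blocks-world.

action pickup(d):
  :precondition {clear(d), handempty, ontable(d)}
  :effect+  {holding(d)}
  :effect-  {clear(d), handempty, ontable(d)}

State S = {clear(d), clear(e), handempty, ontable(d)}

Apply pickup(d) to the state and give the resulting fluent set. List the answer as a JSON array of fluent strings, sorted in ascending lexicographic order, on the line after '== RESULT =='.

Progress:
  pre ⊆ S: {clear(d), handempty, ontable(d)} ⊆ S  — applicable
  S \ del = {clear(e)}
  ∪ add   = {clear(e), holding(d)}

== RESULT ==
["clear(e)", "holding(d)"]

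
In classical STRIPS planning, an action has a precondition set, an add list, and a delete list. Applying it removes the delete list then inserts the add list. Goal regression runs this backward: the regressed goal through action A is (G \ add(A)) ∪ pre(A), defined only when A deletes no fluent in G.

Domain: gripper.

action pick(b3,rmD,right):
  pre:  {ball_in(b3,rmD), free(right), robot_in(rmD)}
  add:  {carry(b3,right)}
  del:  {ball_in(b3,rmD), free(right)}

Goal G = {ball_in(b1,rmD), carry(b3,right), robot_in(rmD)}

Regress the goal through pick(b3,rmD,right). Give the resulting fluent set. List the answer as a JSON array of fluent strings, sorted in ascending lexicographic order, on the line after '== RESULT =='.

Compute (G \ add) ∪ pre:
  G ∩ del = {}  (empty — regression defined)
  G \ add = {ball_in(b1,rmD), carry(b3,right), robot_in(rmD)} \ {carry(b3,right)} = {ball_in(b1,rmD), robot_in(rmD)}
  ∪ pre   = {ball_in(b1,rmD), robot_in(rmD)} ∪ {ball_in(b3,rmD), free(right), robot_in(rmD)}
          = {ball_in(b1,rmD), ball_in(b3,rmD), free(right), robot_in(rmD)}

== RESULT ==
["ball_in(b1,rmD)", "ball_in(b3,rmD)", "free(right)", "robot_in(rmD)"]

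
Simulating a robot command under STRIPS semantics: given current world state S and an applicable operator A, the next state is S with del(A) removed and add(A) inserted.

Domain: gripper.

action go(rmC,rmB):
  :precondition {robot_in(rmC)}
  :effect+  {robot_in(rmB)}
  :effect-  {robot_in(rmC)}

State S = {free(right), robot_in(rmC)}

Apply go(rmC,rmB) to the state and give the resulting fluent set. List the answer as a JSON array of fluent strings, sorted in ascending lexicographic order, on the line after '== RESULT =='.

Compute (S \ del) ∪ add:
  pre ⊆ S: {robot_in(rmC)} ⊆ S  — applicable
  S \ del = {free(right)}
  ∪ add   = {free(right), robot_in(rmB)}

== RESULT ==
["free(right)", "robot_in(rmB)"]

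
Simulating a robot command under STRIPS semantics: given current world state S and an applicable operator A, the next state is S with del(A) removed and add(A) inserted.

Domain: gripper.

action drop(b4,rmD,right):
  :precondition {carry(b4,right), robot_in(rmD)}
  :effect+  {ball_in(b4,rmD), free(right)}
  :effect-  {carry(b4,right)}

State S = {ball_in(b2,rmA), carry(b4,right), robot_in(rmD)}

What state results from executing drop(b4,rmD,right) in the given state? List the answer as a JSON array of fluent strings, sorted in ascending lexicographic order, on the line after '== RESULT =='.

Compute (S \ del) ∪ add:
  pre ⊆ S: {carry(b4,right), robot_in(rmD)} ⊆ S  — applicable
  S \ del = {ball_in(b2,rmA), robot_in(rmD)}
  ∪ add   = {ball_in(b2,rmA), ball_in(b4,rmD), free(right), robot_in(rmD)}

== RESULT ==
["ball_in(b2,rmA)", "ball_in(b4,rmD)", "free(right)", "robot_in(rmD)"]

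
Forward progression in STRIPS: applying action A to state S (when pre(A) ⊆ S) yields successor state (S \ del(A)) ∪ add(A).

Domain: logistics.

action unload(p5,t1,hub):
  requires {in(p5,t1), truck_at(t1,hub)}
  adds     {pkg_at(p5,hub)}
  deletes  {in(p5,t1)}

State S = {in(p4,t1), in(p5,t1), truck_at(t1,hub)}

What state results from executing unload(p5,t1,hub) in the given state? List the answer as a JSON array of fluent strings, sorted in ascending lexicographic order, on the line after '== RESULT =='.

Progress:
  pre ⊆ S: {in(p5,t1), truck_at(t1,hub)} ⊆ S  — applicable
  S \ del = {in(p4,t1), truck_at(t1,hub)}
  ∪ add   = {in(p4,t1), pkg_at(p5,hub), truck_at(t1,hub)}

== RESULT ==
["in(p4,t1)", "pkg_at(p5,hub)", "truck_at(t1,hub)"]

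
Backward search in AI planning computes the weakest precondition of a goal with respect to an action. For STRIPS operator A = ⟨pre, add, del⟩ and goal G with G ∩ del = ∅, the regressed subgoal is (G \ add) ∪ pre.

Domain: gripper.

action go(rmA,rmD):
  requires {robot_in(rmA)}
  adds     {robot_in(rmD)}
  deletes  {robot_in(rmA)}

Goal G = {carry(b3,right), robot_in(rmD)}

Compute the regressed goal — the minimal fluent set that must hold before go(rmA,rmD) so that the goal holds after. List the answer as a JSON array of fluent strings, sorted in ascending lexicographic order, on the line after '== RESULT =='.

Compute (G \ add) ∪ pre:
  G ∩ del = {}  (empty — regression defined)
  G \ add = {carry(b3,right), robot_in(rmD)} \ {robot_in(rmD)} = {carry(b3,right)}
  ∪ pre   = {carry(b3,right)} ∪ {robot_in(rmA)}
          = {carry(b3,right), robot_in(rmA)}

== RESULT ==
["carry(b3,right)", "robot_in(rmA)"]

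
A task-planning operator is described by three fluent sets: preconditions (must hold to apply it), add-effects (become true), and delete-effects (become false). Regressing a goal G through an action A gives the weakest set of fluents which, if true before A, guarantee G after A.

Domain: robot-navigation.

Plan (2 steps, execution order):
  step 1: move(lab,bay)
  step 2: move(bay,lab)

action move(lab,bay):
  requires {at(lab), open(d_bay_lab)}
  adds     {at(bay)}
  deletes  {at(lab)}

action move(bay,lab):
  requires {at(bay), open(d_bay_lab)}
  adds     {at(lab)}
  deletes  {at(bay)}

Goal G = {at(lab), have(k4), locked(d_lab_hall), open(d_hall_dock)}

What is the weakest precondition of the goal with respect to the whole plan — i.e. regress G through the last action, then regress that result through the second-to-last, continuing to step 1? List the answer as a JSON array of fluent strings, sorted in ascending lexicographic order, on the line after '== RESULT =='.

Work backward from the goal:
  through step 2 (move(bay,lab)): drop {at(lab)}, keep {have(k4), locked(d_lab_hall), open(d_hall_dock)}, require {at(bay), open(d_bay_lab)}
    → {at(bay), have(k4), locked(d_lab_hall), open(d_bay_lab), open(d_hall_dock)}
  through step 1 (move(lab,bay)): drop {at(bay)}, keep {have(k4), locked(d_lab_hall), open(d_bay_lab), open(d_hall_dock)}, require {at(lab), open(d_bay_lab)}
    → {at(lab), have(k4), locked(d_lab_hall), open(d_bay_lab), open(d_hall_dock)}

== RESULT ==
["at(lab)", "have(k4)", "locked(d_lab_hall)", "open(d_bay_lab)", "open(d_hall_dock)"]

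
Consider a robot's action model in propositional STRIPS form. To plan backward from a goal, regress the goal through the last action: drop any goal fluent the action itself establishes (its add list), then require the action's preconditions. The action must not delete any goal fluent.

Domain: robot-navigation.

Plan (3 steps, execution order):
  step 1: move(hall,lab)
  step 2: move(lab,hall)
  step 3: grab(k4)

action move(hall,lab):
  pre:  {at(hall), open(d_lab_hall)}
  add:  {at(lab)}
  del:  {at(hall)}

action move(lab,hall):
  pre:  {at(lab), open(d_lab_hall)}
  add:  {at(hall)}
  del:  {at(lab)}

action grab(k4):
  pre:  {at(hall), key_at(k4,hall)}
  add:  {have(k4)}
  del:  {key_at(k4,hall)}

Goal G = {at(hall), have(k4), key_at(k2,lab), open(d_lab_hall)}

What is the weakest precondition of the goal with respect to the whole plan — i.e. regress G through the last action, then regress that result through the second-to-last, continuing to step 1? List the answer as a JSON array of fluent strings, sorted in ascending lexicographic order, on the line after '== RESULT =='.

Work backward from the goal:
  through step 3 (grab(k4)): drop {have(k4)}, keep {at(hall), key_at(k2,lab), open(d_lab_hall)}, require {at(hall), key_at(k4,hall)}
    → {at(hall), key_at(k2,lab), key_at(k4,hall), open(d_lab_hall)}
  through step 2 (move(lab,hall)): drop {at(hall)}, keep {key_at(k2,lab), key_at(k4,hall), open(d_lab_hall)}, require {at(lab), open(d_lab_hall)}
    → {at(lab), key_at(k2,lab), key_at(k4,hall), open(d_lab_hall)}
  through step 1 (move(hall,lab)): drop {at(lab)}, keep {key_at(k2,lab), key_at(k4,hall), open(d_lab_hall)}, require {at(hall), open(d_lab_hall)}
    → {at(hall), key_at(k2,lab), key_at(k4,hall), open(d_lab_hall)}

== RESULT ==
["at(hall)", "key_at(k2,lab)", "key_at(k4,hall)", "open(d_lab_hall)"]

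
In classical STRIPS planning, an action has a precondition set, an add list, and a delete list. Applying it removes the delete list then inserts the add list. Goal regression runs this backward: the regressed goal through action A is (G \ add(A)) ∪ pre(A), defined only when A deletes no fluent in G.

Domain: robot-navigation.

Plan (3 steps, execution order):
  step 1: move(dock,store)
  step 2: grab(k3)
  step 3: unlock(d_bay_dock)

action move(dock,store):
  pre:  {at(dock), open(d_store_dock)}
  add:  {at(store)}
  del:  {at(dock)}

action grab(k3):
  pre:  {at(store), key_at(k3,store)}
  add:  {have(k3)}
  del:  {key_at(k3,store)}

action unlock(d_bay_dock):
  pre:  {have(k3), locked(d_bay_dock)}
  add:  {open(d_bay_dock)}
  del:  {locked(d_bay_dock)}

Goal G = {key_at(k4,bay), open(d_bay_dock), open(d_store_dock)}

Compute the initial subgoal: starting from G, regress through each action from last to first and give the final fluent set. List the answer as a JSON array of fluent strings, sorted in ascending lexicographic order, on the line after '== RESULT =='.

Regress step by step:
  through step 3 (unlock(d_bay_dock)): drop {open(d_bay_dock)}, keep {key_at(k4,bay), open(d_store_dock)}, require {have(k3), locked(d_bay_dock)}
    → {have(k3), key_at(k4,bay), locked(d_bay_dock), open(d_store_dock)}
  through step 2 (grab(k3)): drop {have(k3)}, keep {key_at(k4,bay), locked(d_bay_dock), open(d_store_dock)}, require {at(store), key_at(k3,store)}
    → {at(store), key_at(k3,store), key_at(k4,bay), locked(d_bay_dock), open(d_store_dock)}
  through step 1 (move(dock,store)): drop {at(store)}, keep {key_at(k3,store), key_at(k4,bay), locked(d_bay_dock), open(d_store_dock)}, require {at(dock), open(d_store_dock)}
    → {at(dock), key_at(k3,store), key_at(k4,bay), locked(d_bay_dock), open(d_store_dock)}

== RESULT ==
["at(dock)", "key_at(k3,store)", "key_at(k4,bay)", "locked(d_bay_dock)", "open(d_store_dock)"]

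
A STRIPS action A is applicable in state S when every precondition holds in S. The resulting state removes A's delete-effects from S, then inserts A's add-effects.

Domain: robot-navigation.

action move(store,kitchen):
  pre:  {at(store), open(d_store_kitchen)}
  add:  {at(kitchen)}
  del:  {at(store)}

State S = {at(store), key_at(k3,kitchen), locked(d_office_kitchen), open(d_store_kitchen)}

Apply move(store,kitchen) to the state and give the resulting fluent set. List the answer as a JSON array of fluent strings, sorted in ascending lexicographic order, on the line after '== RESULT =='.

Progress:
  pre ⊆ S: {at(store), open(d_store_kitchen)} ⊆ S  — applicable
  S \ del = {key_at(k3,kitchen), locked(d_office_kitchen), open(d_store_kitchen)}
  ∪ add   = {at(kitchen), key_at(k3,kitchen), locked(d_office_kitchen), open(d_store_kitchen)}

== RESULT ==
["at(kitchen)", "key_at(k3,kitchen)", "locked(d_office_kitchen)", "open(d_store_kitchen)"]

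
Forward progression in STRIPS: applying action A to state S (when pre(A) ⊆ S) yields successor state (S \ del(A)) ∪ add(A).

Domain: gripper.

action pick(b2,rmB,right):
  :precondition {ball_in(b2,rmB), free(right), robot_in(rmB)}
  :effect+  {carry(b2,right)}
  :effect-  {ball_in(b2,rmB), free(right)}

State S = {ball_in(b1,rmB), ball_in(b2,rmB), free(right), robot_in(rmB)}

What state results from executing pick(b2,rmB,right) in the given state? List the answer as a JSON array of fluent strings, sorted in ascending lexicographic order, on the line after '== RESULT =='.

Compute (S \ del) ∪ add:
  pre ⊆ S: {ball_in(b2,rmB), free(right), robot_in(rmB)} ⊆ S  — applicable
  S \ del = {ball_in(b1,rmB), robot_in(rmB)}
  ∪ add   = {ball_in(b1,rmB), carry(b2,right), robot_in(rmB)}

== RESULT ==
["ball_in(b1,rmB)", "carry(b2,right)", "robot_in(rmB)"]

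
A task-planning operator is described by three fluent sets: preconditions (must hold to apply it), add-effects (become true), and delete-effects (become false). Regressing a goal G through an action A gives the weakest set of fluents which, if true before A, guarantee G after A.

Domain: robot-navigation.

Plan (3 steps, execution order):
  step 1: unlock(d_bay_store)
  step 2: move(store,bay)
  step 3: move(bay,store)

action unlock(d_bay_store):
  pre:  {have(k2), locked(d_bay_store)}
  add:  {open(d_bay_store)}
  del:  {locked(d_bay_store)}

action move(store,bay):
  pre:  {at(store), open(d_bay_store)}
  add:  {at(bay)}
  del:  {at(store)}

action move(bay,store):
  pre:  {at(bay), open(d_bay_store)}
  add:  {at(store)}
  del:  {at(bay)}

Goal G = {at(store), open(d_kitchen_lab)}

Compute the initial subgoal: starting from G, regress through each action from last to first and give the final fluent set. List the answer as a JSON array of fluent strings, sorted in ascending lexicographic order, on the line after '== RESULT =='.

Regress step by step:
  through step 3 (move(bay,store)): drop {at(store)}, keep {open(d_kitchen_lab)}, require {at(bay), open(d_bay_store)}
    → {at(bay), open(d_bay_store), open(d_kitchen_lab)}
  through step 2 (move(store,bay)): drop {at(bay)}, keep {open(d_bay_store), open(d_kitchen_lab)}, require {at(store), open(d_bay_store)}
    → {at(store), open(d_bay_store), open(d_kitchen_lab)}
  through step 1 (unlock(d_bay_store)): drop {open(d_bay_store)}, keep {at(store), open(d_kitchen_lab)}, require {have(k2), locked(d_bay_store)}
    → {at(store), have(k2), locked(d_bay_store), open(d_kitchen_lab)}

== RESULT ==
["at(store)", "have(k2)", "locked(d_bay_store)", "open(d_kitchen_lab)"]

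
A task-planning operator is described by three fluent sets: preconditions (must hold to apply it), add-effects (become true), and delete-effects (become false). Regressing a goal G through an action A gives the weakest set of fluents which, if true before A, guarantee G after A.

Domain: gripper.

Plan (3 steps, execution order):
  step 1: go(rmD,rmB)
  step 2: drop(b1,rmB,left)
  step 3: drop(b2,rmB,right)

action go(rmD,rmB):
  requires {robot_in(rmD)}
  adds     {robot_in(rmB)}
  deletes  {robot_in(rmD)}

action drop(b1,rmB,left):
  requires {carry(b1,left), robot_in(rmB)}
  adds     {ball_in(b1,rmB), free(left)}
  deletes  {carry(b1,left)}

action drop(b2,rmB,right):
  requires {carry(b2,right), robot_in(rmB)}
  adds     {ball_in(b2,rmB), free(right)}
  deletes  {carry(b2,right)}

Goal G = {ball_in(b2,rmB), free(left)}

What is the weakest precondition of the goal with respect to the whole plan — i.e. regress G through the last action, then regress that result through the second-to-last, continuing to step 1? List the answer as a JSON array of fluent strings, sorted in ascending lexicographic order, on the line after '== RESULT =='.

Regress step by step:
  through step 3 (drop(b2,rmB,right)): drop {ball_in(b2,rmB)}, keep {free(left)}, require {carry(b2,right), robot_in(rmB)}
    → {carry(b2,right), free(left), robot_in(rmB)}
  through step 2 (drop(b1,rmB,left)): drop {free(left)}, keep {carry(b2,right), robot_in(rmB)}, require {carry(b1,left), robot_in(rmB)}
    → {carry(b1,left), carry(b2,right), robot_in(rmB)}
  through step 1 (go(rmD,rmB)): drop {robot_in(rmB)}, keep {carry(b1,left), carry(b2,right)}, require {robot_in(rmD)}
    → {carry(b1,left), carry(b2,right), robot_in(rmD)}

== RESULT ==
["carry(b1,left)", "carry(b2,right)", "robot_in(rmD)"]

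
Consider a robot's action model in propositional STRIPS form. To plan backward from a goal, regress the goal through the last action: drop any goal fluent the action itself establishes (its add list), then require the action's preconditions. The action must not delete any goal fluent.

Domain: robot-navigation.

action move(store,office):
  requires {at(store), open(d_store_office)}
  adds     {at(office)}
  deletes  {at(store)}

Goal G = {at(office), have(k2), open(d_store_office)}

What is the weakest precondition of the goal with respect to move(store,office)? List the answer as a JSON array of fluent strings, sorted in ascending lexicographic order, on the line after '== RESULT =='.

Regress:
  G ∩ del = {}  (empty — regression defined)
  G \ add = {at(office), have(k2), open(d_store_office)} \ {at(office)} = {have(k2), open(d_store_office)}
  ∪ pre   = {have(k2), open(d_store_office)} ∪ {at(store), open(d_store_office)}
          = {at(store), have(k2), open(d_store_office)}

== RESULT ==
["at(store)", "have(k2)", "open(d_store_office)"]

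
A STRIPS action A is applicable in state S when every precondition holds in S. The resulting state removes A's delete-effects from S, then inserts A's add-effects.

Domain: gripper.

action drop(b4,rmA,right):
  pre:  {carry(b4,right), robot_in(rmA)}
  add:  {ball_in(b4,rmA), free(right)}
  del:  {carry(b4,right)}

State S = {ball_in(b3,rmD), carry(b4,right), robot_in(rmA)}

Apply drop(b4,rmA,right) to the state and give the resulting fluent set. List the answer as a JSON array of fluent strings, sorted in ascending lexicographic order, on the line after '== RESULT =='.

Compute (S \ del) ∪ add:
  pre ⊆ S: {carry(b4,right), robot_in(rmA)} ⊆ S  — applicable
  S \ del = {ball_in(b3,rmD), robot_in(rmA)}
  ∪ add   = {ball_in(b3,rmD), ball_in(b4,rmA), free(right), robot_in(rmA)}

== RESULT ==
["ball_in(b3,rmD)", "ball_in(b4,rmA)", "free(right)", "robot_in(rmA)"]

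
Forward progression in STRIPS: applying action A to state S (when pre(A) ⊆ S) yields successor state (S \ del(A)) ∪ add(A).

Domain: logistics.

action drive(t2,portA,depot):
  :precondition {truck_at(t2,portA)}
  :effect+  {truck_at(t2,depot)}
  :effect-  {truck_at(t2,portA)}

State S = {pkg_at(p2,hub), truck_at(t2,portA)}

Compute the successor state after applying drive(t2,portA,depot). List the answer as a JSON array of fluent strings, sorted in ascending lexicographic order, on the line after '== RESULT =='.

Progress:
  pre ⊆ S: {truck_at(t2,portA)} ⊆ S  — applicable
  S \ del = {pkg_at(p2,hub)}
  ∪ add   = {pkg_at(p2,hub), truck_at(t2,depot)}

== RESULT ==
["pkg_at(p2,hub)", "truck_at(t2,depot)"]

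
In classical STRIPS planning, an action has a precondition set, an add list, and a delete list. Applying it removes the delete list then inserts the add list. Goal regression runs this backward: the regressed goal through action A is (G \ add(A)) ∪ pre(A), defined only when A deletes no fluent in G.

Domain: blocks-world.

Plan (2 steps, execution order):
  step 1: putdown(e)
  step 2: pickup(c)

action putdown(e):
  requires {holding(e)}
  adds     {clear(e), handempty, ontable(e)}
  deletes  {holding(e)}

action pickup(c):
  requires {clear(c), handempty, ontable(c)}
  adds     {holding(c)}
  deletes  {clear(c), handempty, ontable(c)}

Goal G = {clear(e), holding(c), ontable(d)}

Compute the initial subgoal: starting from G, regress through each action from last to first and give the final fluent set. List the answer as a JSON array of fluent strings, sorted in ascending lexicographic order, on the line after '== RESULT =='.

Regress step by step:
  through step 2 (pickup(c)): drop {holding(c)}, keep {clear(e), ontable(d)}, require {clear(c), handempty, ontable(c)}
    → {clear(c), clear(e), handempty, ontable(c), ontable(d)}
  through step 1 (putdown(e)): drop {clear(e), handempty}, keep {clear(c), ontable(c), ontable(d)}, require {holding(e)}
    → {clear(c), holding(e), ontable(c), ontable(d)}

== RESULT ==
["clear(c)", "holding(e)", "ontable(c)", "ontable(d)"]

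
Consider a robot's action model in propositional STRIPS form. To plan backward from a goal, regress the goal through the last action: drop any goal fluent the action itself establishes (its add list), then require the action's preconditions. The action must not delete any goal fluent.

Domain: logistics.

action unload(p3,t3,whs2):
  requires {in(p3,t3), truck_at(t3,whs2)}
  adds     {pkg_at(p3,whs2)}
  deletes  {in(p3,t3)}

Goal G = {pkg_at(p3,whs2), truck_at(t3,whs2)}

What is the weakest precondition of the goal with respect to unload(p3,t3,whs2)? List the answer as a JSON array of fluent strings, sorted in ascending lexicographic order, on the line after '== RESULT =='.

Compute (G \ add) ∪ pre:
  G ∩ del = {}  (empty — regression defined)
  G \ add = {pkg_at(p3,whs2), truck_at(t3,whs2)} \ {pkg_at(p3,whs2)} = {truck_at(t3,whs2)}
  ∪ pre   = {truck_at(t3,whs2)} ∪ {in(p3,t3), truck_at(t3,whs2)}
          = {in(p3,t3), truck_at(t3,whs2)}

== RESULT ==
["in(p3,t3)", "truck_at(t3,whs2)"]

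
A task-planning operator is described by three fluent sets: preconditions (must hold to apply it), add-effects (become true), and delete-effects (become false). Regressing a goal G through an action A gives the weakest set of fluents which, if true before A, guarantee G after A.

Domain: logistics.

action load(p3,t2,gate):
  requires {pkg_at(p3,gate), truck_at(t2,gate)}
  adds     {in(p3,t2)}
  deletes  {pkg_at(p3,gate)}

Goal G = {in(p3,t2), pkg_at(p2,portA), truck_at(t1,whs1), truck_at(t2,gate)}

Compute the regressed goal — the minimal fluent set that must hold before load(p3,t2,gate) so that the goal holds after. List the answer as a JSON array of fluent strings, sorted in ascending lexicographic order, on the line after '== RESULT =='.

Regress:
  G ∩ del = {}  (empty — regression defined)
  G \ add = {in(p3,t2), pkg_at(p2,portA), truck_at(t1,whs1), truck_at(t2,gate)} \ {in(p3,t2)} = {pkg_at(p2,portA), truck_at(t1,whs1), truck_at(t2,gate)}
  ∪ pre   = {pkg_at(p2,portA), truck_at(t1,whs1), truck_at(t2,gate)} ∪ {pkg_at(p3,gate), truck_at(t2,gate)}
          = {pkg_at(p2,portA), pkg_at(p3,gate), truck_at(t1,whs1), truck_at(t2,gate)}

== RESULT ==
["pkg_at(p2,portA)", "pkg_at(p3,gate)", "truck_at(t1,whs1)", "truck_at(t2,gate)"]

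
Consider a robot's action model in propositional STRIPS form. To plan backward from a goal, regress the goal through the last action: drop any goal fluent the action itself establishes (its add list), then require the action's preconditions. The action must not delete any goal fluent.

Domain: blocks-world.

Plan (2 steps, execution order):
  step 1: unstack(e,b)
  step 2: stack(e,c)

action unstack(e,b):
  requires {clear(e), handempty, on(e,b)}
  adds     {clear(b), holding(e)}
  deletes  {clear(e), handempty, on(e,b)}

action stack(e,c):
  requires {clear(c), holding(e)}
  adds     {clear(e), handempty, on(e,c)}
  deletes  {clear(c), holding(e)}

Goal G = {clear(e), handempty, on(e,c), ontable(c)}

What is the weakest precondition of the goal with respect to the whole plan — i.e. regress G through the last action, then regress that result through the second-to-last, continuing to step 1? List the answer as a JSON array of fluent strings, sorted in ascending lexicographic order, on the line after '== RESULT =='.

Regress step by step:
  through step 2 (stack(e,c)): drop {clear(e), handempty, on(e,c)}, keep {ontable(c)}, require {clear(c), holding(e)}
    → {clear(c), holding(e), ontable(c)}
  through step 1 (unstack(e,b)): drop {holding(e)}, keep {clear(c), ontable(c)}, require {clear(e), handempty, on(e,b)}
    → {clear(c), clear(e), handempty, on(e,b), ontable(c)}

== RESULT ==
["clear(c)", "clear(e)", "handempty", "on(e,b)", "ontable(c)"]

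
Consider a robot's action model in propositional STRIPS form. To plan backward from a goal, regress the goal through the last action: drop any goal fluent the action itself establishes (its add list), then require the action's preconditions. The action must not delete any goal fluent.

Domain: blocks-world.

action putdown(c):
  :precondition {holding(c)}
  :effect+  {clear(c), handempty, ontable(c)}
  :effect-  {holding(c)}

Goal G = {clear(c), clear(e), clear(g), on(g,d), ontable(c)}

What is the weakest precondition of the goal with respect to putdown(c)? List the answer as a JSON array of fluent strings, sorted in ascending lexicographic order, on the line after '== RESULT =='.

Compute (G \ add) ∪ pre:
  G ∩ del = {}  (empty — regression defined)
  G \ add = {clear(c), clear(e), clear(g), on(g,d), ontable(c)} \ {clear(c), handempty, ontable(c)} = {clear(e), clear(g), on(g,d)}
  ∪ pre   = {clear(e), clear(g), on(g,d)} ∪ {holding(c)}
          = {clear(e), clear(g), holding(c), on(g,d)}

== RESULT ==
["clear(e)", "clear(g)", "holding(c)", "on(g,d)"]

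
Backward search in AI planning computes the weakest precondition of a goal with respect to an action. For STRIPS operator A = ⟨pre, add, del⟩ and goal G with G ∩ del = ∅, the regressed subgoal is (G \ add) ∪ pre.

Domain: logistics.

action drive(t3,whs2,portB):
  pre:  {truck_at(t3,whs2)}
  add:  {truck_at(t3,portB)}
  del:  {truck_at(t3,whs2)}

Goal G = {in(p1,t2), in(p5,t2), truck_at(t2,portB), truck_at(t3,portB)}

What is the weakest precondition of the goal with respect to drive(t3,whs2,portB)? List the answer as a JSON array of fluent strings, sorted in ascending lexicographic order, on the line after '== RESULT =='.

Regress:
  G ∩ del = {}  (empty — regression defined)
  G \ add = {in(p1,t2), in(p5,t2), truck_at(t2,portB), truck_at(t3,portB)} \ {truck_at(t3,portB)} = {in(p1,t2), in(p5,t2), truck_at(t2,portB)}
  ∪ pre   = {in(p1,t2), in(p5,t2), truck_at(t2,portB)} ∪ {truck_at(t3,whs2)}
          = {in(p1,t2), in(p5,t2), truck_at(t2,portB), truck_at(t3,whs2)}

== RESULT ==
["in(p1,t2)", "in(p5,t2)", "truck_at(t2,portB)", "truck_at(t3,whs2)"]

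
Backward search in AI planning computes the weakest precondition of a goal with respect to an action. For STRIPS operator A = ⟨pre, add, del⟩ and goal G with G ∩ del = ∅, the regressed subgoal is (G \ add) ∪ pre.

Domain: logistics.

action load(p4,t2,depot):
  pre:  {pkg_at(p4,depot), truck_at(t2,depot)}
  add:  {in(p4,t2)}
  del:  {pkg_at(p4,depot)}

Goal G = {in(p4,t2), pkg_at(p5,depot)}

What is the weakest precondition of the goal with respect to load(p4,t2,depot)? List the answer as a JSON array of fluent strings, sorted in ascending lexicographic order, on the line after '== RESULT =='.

Regress:
  G ∩ del = {}  (empty — regression defined)
  G \ add = {in(p4,t2), pkg_at(p5,depot)} \ {in(p4,t2)} = {pkg_at(p5,depot)}
  ∪ pre   = {pkg_at(p5,depot)} ∪ {pkg_at(p4,depot), truck_at(t2,depot)}
          = {pkg_at(p4,depot), pkg_at(p5,depot), truck_at(t2,depot)}

== RESULT ==
["pkg_at(p4,depot)", "pkg_at(p5,depot)", "truck_at(t2,depot)"]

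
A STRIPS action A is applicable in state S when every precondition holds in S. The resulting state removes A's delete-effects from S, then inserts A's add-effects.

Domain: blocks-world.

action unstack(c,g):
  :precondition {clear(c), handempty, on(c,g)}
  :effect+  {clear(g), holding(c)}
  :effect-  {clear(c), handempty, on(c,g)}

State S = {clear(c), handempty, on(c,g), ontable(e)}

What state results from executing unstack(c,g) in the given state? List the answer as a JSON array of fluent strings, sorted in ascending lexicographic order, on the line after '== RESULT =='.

Progress:
  pre ⊆ S: {clear(c), handempty, on(c,g)} ⊆ S  — applicable
  S \ del = {ontable(e)}
  ∪ add   = {clear(g), holding(c), ontable(e)}

== RESULT ==
["clear(g)", "holding(c)", "ontable(e)"]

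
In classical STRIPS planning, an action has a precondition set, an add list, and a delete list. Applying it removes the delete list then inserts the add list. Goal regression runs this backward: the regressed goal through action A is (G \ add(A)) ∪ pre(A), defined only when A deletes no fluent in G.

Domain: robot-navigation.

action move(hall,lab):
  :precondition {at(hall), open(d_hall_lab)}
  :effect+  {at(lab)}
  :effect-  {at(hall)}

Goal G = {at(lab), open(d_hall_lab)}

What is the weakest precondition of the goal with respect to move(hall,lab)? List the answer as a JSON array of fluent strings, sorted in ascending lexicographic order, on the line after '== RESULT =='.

Compute (G \ add) ∪ pre:
  G ∩ del = {}  (empty — regression defined)
  G \ add = {at(lab), open(d_hall_lab)} \ {at(lab)} = {open(d_hall_lab)}
  ∪ pre   = {open(d_hall_lab)} ∪ {at(hall), open(d_hall_lab)}
          = {at(hall), open(d_hall_lab)}

== RESULT ==
["at(hall)", "open(d_hall_lab)"]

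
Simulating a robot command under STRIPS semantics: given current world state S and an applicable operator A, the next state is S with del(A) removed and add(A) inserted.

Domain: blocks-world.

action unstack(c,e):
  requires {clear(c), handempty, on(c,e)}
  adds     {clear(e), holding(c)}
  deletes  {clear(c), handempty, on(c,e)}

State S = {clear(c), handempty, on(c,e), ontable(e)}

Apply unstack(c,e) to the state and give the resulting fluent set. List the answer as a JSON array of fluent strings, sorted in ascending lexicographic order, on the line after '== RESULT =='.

Progress:
  pre ⊆ S: {clear(c), handempty, on(c,e)} ⊆ S  — applicable
  S \ del = {ontable(e)}
  ∪ add   = {clear(e), holding(c), ontable(e)}

== RESULT ==
["clear(e)", "holding(c)", "ontable(e)"]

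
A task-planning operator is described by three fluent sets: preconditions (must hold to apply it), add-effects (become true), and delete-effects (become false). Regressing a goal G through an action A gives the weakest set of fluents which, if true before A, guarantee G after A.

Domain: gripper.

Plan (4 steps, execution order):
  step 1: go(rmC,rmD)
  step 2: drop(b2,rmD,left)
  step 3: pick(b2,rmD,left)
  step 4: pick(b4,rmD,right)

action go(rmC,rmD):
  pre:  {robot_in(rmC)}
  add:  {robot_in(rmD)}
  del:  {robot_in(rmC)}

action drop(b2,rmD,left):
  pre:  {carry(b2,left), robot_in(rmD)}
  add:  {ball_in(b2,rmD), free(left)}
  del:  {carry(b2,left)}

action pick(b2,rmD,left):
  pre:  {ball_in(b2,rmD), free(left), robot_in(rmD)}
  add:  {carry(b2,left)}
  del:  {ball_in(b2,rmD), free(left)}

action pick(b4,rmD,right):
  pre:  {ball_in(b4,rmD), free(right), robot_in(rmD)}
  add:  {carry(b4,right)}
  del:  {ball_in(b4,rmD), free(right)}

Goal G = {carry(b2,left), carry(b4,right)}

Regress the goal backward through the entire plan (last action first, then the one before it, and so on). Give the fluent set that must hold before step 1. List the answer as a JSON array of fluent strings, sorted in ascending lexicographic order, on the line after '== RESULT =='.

Regress step by step:
  through step 4 (pick(b4,rmD,right)): drop {carry(b4,right)}, keep {carry(b2,left)}, require {ball_in(b4,rmD), free(right), robot_in(rmD)}
    → {ball_in(b4,rmD), carry(b2,left), free(right), robot_in(rmD)}
  through step 3 (pick(b2,rmD,left)): drop {carry(b2,left)}, keep {ball_in(b4,rmD), free(right), robot_in(rmD)}, require {ball_in(b2,rmD), free(left), robot_in(rmD)}
    → {ball_in(b2,rmD), ball_in(b4,rmD), free(left), free(right), robot_in(rmD)}
  through step 2 (drop(b2,rmD,left)): drop {ball_in(b2,rmD), free(left)}, keep {ball_in(b4,rmD), free(right), robot_in(rmD)}, require {carry(b2,left), robot_in(rmD)}
    → {ball_in(b4,rmD), carry(b2,left), free(right), robot_in(rmD)}
  through step 1 (go(rmC,rmD)): drop {robot_in(rmD)}, keep {ball_in(b4,rmD), carry(b2,left), free(right)}, require {robot_in(rmC)}
    → {ball_in(b4,rmD), carry(b2,left), free(right), robot_in(rmC)}

== RESULT ==
["ball_in(b4,rmD)", "carry(b2,left)", "free(right)", "robot_in(rmC)"]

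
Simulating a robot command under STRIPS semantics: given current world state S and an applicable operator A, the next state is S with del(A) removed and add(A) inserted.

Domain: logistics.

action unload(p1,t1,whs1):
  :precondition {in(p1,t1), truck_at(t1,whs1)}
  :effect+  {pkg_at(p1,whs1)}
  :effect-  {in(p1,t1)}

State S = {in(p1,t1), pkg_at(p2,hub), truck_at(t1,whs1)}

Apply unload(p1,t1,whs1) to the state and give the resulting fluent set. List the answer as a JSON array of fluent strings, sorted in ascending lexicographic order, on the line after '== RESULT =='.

Progress:
  pre ⊆ S: {in(p1,t1), truck_at(t1,whs1)} ⊆ S  — applicable
  S \ del = {pkg_at(p2,hub), truck_at(t1,whs1)}
  ∪ add   = {pkg_at(p1,whs1), pkg_at(p2,hub), truck_at(t1,whs1)}

== RESULT ==
["pkg_at(p1,whs1)", "pkg_at(p2,hub)", "truck_at(t1,whs1)"]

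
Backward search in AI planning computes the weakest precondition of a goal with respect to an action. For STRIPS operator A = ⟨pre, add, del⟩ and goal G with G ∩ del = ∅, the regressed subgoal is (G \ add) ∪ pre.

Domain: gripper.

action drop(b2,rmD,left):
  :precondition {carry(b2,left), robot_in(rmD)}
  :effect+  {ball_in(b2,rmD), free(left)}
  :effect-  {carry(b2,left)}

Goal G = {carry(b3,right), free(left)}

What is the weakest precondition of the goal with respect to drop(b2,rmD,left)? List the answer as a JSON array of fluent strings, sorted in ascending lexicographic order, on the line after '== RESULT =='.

Regress:
  G ∩ del = {}  (empty — regression defined)
  G \ add = {carry(b3,right), free(left)} \ {ball_in(b2,rmD), free(left)} = {carry(b3,right)}
  ∪ pre   = {carry(b3,right)} ∪ {carry(b2,left), robot_in(rmD)}
          = {carry(b2,left), carry(b3,right), robot_in(rmD)}

== RESULT ==
["carry(b2,left)", "carry(b3,right)", "robot_in(rmD)"]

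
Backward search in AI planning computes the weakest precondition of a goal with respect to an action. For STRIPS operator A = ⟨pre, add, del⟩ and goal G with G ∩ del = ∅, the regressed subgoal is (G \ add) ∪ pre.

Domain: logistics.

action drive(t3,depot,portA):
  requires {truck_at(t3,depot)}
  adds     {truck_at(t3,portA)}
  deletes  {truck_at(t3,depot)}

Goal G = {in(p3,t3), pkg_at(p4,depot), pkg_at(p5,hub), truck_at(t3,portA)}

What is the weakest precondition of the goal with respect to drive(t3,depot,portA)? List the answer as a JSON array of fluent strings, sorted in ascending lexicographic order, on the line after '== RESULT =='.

Regress:
  G ∩ del = {}  (empty — regression defined)
  G \ add = {in(p3,t3), pkg_at(p4,depot), pkg_at(p5,hub), truck_at(t3,portA)} \ {truck_at(t3,portA)} = {in(p3,t3), pkg_at(p4,depot), pkg_at(p5,hub)}
  ∪ pre   = {in(p3,t3), pkg_at(p4,depot), pkg_at(p5,hub)} ∪ {truck_at(t3,depot)}
          = {in(p3,t3), pkg_at(p4,depot), pkg_at(p5,hub), truck_at(t3,depot)}

== RESULT ==
["in(p3,t3)", "pkg_at(p4,depot)", "pkg_at(p5,hub)", "truck_at(t3,depot)"]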